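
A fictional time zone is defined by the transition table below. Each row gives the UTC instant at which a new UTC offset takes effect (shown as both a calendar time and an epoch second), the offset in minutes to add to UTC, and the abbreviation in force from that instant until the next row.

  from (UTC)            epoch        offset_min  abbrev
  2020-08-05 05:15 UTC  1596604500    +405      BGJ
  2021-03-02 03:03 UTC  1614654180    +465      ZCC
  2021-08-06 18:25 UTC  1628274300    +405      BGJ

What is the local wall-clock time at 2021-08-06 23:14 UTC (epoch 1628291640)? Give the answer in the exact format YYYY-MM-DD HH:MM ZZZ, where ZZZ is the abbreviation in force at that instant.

2021-08-07 05:59 BGJ

Query: 2021-08-06 23:14 UTC
Rule 3/3 (BGJ, +06:45): 2021-08-06 18:25 UTC ≤ query < +∞
23·60 + 14 + 405 = 1799 min
1799 = 1·1440 + 359; 359 = 5·60 + 59 → 05:59, 2021-08-06 + 1 day = 2021-08-07
→ 2021-08-07 05:59 BGJ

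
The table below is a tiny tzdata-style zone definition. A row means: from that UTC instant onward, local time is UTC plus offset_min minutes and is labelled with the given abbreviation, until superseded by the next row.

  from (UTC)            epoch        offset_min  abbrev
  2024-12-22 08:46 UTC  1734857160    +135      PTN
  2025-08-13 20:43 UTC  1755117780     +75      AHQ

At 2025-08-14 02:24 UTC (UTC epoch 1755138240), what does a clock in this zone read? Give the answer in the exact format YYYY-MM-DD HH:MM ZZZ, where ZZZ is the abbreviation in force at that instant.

Query: 2025-08-14 02:24 UTC
Rule 2/2 (AHQ, +01:15): 2025-08-13 20:43 UTC ≤ query < +∞
2·60 + 24 + 75 = 219 min
219 = 0·1440 + 219; 219 = 3·60 + 39 → 03:39, same day
→ 2025-08-14 03:39 AHQ

2025-08-14 03:39 AHQ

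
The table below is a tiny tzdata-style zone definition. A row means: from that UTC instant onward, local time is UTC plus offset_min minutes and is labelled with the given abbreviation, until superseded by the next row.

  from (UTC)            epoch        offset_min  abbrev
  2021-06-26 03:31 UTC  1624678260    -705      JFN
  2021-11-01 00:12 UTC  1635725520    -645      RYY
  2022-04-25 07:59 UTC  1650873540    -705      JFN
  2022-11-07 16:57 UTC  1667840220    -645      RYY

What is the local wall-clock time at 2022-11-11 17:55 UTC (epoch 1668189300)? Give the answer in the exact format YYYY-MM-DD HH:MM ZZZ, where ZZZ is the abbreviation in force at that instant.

Query: 2022-11-11 17:55 UTC
Rule 4/4 (RYY, -10:45): 2022-11-07 16:57 UTC ≤ query < +∞
17·60 + 55 - 645 = 430 min
430 = 0·1440 + 430; 430 = 7·60 + 10 → 07:10, same day
→ 2022-11-11 07:10 RYY

2022-11-11 07:10 RYY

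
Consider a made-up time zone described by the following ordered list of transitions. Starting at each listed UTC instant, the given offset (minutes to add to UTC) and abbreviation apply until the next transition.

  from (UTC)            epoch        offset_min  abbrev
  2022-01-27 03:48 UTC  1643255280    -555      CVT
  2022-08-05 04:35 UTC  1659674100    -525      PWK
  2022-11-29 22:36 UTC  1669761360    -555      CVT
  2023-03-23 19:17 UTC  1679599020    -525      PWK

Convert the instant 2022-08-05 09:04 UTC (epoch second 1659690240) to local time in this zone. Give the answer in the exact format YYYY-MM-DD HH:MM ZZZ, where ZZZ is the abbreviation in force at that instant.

Query: 2022-08-05 09:04 UTC
Rule 2/4 (PWK, -08:45): 2022-08-05 04:35 UTC ≤ query < 2022-11-29 22:36 UTC
9·60 + 4 - 525 = 19 min
19 = 0·1440 + 19; 19 = 0·60 + 19 → 00:19, same day
→ 2022-08-05 00:19 PWK

2022-08-05 00:19 PWK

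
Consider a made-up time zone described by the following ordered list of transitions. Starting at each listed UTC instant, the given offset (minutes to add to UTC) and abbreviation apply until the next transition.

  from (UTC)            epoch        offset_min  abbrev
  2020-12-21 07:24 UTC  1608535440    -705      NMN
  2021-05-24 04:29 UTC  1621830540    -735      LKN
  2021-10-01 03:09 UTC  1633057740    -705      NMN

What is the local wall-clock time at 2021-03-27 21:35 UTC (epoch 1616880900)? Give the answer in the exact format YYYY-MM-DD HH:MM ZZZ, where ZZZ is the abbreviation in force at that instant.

2021-03-27 09:50 NMN

Query: 2021-03-27 21:35 UTC
Rule 1/3 (NMN, -11:45): 2020-12-21 07:24 UTC ≤ query < 2021-05-24 04:29 UTC
21·60 + 35 - 705 = 590 min
590 = 0·1440 + 590; 590 = 9·60 + 50 → 09:50, same day
→ 2021-03-27 09:50 NMN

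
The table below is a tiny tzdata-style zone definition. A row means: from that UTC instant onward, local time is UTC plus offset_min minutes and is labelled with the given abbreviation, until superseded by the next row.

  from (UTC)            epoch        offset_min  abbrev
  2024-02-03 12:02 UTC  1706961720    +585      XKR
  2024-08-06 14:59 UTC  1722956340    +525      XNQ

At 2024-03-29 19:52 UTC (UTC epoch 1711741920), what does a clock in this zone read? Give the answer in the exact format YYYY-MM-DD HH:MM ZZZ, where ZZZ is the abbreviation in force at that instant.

Query: 2024-03-29 19:52 UTC
Rule 1/2 (XKR, +09:45): 2024-02-03 12:02 UTC ≤ query < 2024-08-06 14:59 UTC
19·60 + 52 + 585 = 1777 min
1777 = 1·1440 + 337; 337 = 5·60 + 37 → 05:37, 2024-03-29 + 1 day = 2024-03-30
→ 2024-03-30 05:37 XKR

2024-03-30 05:37 XKR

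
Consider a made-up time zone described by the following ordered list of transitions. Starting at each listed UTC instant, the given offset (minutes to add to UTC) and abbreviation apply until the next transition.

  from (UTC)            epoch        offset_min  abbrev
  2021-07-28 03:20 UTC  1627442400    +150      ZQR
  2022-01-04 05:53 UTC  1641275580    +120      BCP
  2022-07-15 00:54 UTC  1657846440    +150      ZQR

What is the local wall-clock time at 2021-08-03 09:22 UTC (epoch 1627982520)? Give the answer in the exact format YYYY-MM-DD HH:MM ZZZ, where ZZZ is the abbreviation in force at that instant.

2021-08-03 11:52 ZQR

Query: 2021-08-03 09:22 UTC
Rule 1/3 (ZQR, +02:30): 2021-07-28 03:20 UTC ≤ query < 2022-01-04 05:53 UTC
9·60 + 22 + 150 = 712 min
712 = 0·1440 + 712; 712 = 11·60 + 52 → 11:52, same day
→ 2021-08-03 11:52 ZQR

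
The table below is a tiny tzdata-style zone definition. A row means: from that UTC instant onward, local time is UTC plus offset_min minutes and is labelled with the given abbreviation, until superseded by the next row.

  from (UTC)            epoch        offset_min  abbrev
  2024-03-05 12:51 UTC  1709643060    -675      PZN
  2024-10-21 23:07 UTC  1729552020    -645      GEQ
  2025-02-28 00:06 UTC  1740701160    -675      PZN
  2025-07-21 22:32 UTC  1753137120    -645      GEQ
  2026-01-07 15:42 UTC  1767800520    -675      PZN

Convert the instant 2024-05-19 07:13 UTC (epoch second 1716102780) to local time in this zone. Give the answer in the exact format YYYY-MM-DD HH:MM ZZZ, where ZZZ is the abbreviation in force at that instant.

2024-05-18 19:58 PZN

Query: 2024-05-19 07:13 UTC
Rule 1/5 (PZN, -11:15): 2024-03-05 12:51 UTC ≤ query < 2024-10-21 23:07 UTC
7·60 + 13 - 675 = -242 min
-242 = -1·1440 + 1198; 1198 = 19·60 + 58 → 19:58, 2024-05-19 - 1 day = 2024-05-18
→ 2024-05-18 19:58 PZN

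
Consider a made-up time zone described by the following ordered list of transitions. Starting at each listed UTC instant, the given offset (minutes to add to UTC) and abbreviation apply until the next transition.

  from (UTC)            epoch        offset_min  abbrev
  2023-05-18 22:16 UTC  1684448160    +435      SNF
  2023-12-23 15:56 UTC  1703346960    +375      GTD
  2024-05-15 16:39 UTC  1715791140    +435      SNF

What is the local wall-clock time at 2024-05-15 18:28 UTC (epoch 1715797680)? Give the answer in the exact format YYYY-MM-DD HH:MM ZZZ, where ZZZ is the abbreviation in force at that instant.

2024-05-16 01:43 SNF

Query: 2024-05-15 18:28 UTC
Rule 3/3 (SNF, +07:15): 2024-05-15 16:39 UTC ≤ query < +∞
18·60 + 28 + 435 = 1543 min
1543 = 1·1440 + 103; 103 = 1·60 + 43 → 01:43, 2024-05-15 + 1 day = 2024-05-16
→ 2024-05-16 01:43 SNF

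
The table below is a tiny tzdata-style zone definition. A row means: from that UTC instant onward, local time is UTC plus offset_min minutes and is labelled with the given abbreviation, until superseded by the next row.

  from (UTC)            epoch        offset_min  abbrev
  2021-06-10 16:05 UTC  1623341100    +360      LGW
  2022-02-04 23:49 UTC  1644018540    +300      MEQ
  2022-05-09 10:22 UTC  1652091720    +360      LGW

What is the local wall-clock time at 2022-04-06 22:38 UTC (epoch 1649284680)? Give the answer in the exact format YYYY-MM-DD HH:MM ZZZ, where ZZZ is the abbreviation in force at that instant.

2022-04-07 03:38 MEQ

Query: 2022-04-06 22:38 UTC
Rule 2/3 (MEQ, +05:00): 2022-02-04 23:49 UTC ≤ query < 2022-05-09 10:22 UTC
22·60 + 38 + 300 = 1658 min
1658 = 1·1440 + 218; 218 = 3·60 + 38 → 03:38, 2022-04-06 + 1 day = 2022-04-07
→ 2022-04-07 03:38 MEQ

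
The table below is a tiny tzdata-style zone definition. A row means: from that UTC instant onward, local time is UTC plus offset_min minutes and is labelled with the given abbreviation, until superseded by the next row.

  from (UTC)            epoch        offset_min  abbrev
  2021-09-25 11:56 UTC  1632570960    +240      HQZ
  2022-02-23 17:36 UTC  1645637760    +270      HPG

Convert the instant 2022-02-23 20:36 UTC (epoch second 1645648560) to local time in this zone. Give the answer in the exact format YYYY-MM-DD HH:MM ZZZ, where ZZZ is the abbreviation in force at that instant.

2022-02-24 01:06 HPG

Query: 2022-02-23 20:36 UTC
Rule 2/2 (HPG, +04:30): 2022-02-23 17:36 UTC ≤ query < +∞
20·60 + 36 + 270 = 1506 min
1506 = 1·1440 + 66; 66 = 1·60 + 6 → 01:06, 2022-02-23 + 1 day = 2022-02-24
→ 2022-02-24 01:06 HPG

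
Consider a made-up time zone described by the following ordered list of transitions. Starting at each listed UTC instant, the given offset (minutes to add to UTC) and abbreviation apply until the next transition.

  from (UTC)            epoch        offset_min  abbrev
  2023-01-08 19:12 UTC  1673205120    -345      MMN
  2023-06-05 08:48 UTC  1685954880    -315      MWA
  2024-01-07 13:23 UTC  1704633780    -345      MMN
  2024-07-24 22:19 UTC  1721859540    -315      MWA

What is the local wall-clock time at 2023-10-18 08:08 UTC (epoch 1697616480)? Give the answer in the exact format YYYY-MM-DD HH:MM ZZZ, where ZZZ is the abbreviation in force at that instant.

2023-10-18 02:53 MWA

Query: 2023-10-18 08:08 UTC
Rule 2/4 (MWA, -05:15): 2023-06-05 08:48 UTC ≤ query < 2024-01-07 13:23 UTC
8·60 + 8 - 315 = 173 min
173 = 0·1440 + 173; 173 = 2·60 + 53 → 02:53, same day
→ 2023-10-18 02:53 MWA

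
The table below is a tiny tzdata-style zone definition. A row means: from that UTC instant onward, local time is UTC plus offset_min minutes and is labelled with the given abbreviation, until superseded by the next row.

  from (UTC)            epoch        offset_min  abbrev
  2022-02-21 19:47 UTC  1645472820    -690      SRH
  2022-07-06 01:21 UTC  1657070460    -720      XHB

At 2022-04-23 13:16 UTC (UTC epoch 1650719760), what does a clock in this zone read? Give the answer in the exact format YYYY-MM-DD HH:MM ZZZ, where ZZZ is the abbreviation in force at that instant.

Query: 2022-04-23 13:16 UTC
Rule 1/2 (SRH, -11:30): 2022-02-21 19:47 UTC ≤ query < 2022-07-06 01:21 UTC
13·60 + 16 - 690 = 106 min
106 = 0·1440 + 106; 106 = 1·60 + 46 → 01:46, same day
→ 2022-04-23 01:46 SRH

2022-04-23 01:46 SRH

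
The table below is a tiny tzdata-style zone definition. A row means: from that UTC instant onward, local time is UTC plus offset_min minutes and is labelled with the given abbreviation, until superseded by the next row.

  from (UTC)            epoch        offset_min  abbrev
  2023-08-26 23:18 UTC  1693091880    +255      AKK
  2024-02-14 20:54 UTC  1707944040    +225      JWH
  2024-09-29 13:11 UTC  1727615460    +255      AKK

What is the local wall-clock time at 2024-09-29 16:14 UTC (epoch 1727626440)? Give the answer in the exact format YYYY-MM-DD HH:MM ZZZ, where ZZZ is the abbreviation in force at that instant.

Query: 2024-09-29 16:14 UTC
Rule 3/3 (AKK, +04:15): 2024-09-29 13:11 UTC ≤ query < +∞
16·60 + 14 + 255 = 1229 min
1229 = 0·1440 + 1229; 1229 = 20·60 + 29 → 20:29, same day
→ 2024-09-29 20:29 AKK

2024-09-29 20:29 AKK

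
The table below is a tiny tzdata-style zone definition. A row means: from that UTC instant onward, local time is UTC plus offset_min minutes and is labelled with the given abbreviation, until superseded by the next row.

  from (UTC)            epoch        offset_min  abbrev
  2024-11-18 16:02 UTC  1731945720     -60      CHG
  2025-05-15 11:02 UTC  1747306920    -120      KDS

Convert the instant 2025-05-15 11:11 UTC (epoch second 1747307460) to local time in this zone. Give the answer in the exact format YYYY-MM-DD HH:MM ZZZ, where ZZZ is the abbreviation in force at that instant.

Query: 2025-05-15 11:11 UTC
Rule 2/2 (KDS, -02:00): 2025-05-15 11:02 UTC ≤ query < +∞
11·60 + 11 - 120 = 551 min
551 = 0·1440 + 551; 551 = 9·60 + 11 → 09:11, same day
→ 2025-05-15 09:11 KDS

2025-05-15 09:11 KDS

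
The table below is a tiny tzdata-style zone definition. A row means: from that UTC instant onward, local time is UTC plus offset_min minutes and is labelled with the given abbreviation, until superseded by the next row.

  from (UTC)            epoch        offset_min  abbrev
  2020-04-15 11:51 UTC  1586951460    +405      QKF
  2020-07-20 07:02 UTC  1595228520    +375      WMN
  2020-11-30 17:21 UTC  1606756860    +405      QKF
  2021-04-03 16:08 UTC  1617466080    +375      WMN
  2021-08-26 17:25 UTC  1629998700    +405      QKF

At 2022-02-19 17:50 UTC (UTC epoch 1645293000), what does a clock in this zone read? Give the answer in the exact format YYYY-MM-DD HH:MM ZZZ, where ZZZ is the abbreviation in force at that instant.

Query: 2022-02-19 17:50 UTC
Rule 5/5 (QKF, +06:45): 2021-08-26 17:25 UTC ≤ query < +∞
17·60 + 50 + 405 = 1475 min
1475 = 1·1440 + 35; 35 = 0·60 + 35 → 00:35, 2022-02-19 + 1 day = 2022-02-20
→ 2022-02-20 00:35 QKF

2022-02-20 00:35 QKF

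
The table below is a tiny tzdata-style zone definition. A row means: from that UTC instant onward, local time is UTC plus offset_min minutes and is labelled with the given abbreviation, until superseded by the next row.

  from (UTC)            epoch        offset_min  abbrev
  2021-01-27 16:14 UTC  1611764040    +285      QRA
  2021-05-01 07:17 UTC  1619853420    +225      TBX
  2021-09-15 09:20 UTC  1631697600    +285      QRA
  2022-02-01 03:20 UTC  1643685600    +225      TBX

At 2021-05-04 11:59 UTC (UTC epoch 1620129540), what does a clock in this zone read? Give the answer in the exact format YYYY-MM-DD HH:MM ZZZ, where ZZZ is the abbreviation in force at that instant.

2021-05-04 15:44 TBX

Query: 2021-05-04 11:59 UTC
Rule 2/4 (TBX, +03:45): 2021-05-01 07:17 UTC ≤ query < 2021-09-15 09:20 UTC
11·60 + 59 + 225 = 944 min
944 = 0·1440 + 944; 944 = 15·60 + 44 → 15:44, same day
→ 2021-05-04 15:44 TBX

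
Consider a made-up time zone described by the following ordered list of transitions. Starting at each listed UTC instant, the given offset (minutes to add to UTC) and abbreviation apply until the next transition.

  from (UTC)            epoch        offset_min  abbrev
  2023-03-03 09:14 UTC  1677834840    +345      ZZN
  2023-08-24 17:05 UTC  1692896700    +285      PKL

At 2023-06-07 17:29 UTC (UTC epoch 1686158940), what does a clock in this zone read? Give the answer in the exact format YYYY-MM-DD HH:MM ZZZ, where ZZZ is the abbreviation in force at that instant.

2023-06-07 23:14 ZZN

Query: 2023-06-07 17:29 UTC
Rule 1/2 (ZZN, +05:45): 2023-03-03 09:14 UTC ≤ query < 2023-08-24 17:05 UTC
17·60 + 29 + 345 = 1394 min
1394 = 0·1440 + 1394; 1394 = 23·60 + 14 → 23:14, same day
→ 2023-06-07 23:14 ZZN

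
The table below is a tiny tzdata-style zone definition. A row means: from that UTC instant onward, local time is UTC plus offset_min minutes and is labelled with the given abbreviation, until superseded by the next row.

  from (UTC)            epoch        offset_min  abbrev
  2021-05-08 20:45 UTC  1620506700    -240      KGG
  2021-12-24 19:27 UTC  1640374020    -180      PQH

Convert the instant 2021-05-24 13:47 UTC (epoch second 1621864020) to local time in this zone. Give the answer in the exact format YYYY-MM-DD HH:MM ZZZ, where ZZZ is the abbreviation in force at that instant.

2021-05-24 09:47 KGG

Query: 2021-05-24 13:47 UTC
Rule 1/2 (KGG, -04:00): 2021-05-08 20:45 UTC ≤ query < 2021-12-24 19:27 UTC
13·60 + 47 - 240 = 587 min
587 = 0·1440 + 587; 587 = 9·60 + 47 → 09:47, same day
→ 2021-05-24 09:47 KGG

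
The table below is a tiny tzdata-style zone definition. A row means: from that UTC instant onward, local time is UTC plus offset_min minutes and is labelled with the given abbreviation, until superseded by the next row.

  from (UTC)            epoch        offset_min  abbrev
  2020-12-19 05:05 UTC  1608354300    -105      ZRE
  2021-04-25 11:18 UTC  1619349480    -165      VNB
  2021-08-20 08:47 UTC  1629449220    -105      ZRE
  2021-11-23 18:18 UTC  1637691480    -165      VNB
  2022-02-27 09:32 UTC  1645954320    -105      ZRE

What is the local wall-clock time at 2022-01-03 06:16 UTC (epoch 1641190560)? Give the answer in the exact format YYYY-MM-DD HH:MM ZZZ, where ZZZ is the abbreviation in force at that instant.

Query: 2022-01-03 06:16 UTC
Rule 4/5 (VNB, -02:45): 2021-11-23 18:18 UTC ≤ query < 2022-02-27 09:32 UTC
6·60 + 16 - 165 = 211 min
211 = 0·1440 + 211; 211 = 3·60 + 31 → 03:31, same day
→ 2022-01-03 03:31 VNB

2022-01-03 03:31 VNB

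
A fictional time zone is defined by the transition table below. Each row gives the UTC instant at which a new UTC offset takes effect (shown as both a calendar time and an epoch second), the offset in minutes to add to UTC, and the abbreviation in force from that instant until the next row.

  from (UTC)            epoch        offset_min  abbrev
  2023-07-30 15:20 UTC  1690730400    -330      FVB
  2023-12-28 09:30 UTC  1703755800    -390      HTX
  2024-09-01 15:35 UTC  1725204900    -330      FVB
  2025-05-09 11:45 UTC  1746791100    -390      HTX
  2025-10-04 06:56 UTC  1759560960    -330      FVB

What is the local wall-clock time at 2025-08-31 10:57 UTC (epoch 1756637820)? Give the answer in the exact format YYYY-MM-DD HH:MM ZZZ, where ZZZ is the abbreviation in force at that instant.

Query: 2025-08-31 10:57 UTC
Rule 4/5 (HTX, -06:30): 2025-05-09 11:45 UTC ≤ query < 2025-10-04 06:56 UTC
10·60 + 57 - 390 = 267 min
267 = 0·1440 + 267; 267 = 4·60 + 27 → 04:27, same day
→ 2025-08-31 04:27 HTX

2025-08-31 04:27 HTX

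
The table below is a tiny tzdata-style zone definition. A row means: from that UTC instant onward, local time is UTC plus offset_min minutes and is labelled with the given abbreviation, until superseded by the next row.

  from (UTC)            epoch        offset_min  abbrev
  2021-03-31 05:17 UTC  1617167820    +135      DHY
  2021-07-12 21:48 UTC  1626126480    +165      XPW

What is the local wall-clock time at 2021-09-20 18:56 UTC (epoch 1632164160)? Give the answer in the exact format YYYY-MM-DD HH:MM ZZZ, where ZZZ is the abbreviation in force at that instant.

Query: 2021-09-20 18:56 UTC
Rule 2/2 (XPW, +02:45): 2021-07-12 21:48 UTC ≤ query < +∞
18·60 + 56 + 165 = 1301 min
1301 = 0·1440 + 1301; 1301 = 21·60 + 41 → 21:41, same day
→ 2021-09-20 21:41 XPW

2021-09-20 21:41 XPW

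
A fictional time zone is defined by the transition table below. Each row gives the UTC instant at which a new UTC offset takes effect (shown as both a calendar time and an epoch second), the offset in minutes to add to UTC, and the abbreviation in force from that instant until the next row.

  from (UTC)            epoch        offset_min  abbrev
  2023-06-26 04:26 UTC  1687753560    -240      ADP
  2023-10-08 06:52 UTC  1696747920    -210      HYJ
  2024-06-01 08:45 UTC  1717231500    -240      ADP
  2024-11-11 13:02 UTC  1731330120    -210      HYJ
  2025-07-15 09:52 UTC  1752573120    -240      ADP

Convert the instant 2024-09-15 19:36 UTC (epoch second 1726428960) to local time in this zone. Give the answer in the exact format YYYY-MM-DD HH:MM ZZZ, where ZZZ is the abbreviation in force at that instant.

Query: 2024-09-15 19:36 UTC
Rule 3/5 (ADP, -04:00): 2024-06-01 08:45 UTC ≤ query < 2024-11-11 13:02 UTC
19·60 + 36 - 240 = 936 min
936 = 0·1440 + 936; 936 = 15·60 + 36 → 15:36, same day
→ 2024-09-15 15:36 ADP

2024-09-15 15:36 ADP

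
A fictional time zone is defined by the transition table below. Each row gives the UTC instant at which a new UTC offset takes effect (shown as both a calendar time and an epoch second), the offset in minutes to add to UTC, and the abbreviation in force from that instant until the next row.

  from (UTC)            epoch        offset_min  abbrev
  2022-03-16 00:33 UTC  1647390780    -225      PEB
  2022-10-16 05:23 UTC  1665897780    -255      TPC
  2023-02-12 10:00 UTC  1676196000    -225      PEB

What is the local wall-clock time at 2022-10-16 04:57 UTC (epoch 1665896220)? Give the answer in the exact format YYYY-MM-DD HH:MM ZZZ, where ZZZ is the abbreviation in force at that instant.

Query: 2022-10-16 04:57 UTC
Rule 1/3 (PEB, -03:45): 2022-03-16 00:33 UTC ≤ query < 2022-10-16 05:23 UTC
4·60 + 57 - 225 = 72 min
72 = 0·1440 + 72; 72 = 1·60 + 12 → 01:12, same day
→ 2022-10-16 01:12 PEB

2022-10-16 01:12 PEB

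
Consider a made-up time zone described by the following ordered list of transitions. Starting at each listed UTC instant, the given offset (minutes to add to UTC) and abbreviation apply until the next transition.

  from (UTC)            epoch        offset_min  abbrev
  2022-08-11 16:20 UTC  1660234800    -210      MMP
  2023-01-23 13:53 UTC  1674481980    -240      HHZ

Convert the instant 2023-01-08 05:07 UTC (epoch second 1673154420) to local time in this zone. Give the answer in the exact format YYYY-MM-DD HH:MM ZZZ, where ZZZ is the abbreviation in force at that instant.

Query: 2023-01-08 05:07 UTC
Rule 1/2 (MMP, -03:30): 2022-08-11 16:20 UTC ≤ query < 2023-01-23 13:53 UTC
5·60 + 7 - 210 = 97 min
97 = 0·1440 + 97; 97 = 1·60 + 37 → 01:37, same day
→ 2023-01-08 01:37 MMP

2023-01-08 01:37 MMP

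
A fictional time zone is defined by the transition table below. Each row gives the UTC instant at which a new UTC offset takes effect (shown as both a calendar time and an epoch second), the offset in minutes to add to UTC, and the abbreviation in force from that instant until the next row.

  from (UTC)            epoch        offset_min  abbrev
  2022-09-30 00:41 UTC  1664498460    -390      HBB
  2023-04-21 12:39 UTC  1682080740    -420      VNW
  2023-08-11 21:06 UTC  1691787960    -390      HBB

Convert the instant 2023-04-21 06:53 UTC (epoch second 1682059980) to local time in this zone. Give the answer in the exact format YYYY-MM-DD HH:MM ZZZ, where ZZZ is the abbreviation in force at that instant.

2023-04-21 00:23 HBB

Query: 2023-04-21 06:53 UTC
Rule 1/3 (HBB, -06:30): 2022-09-30 00:41 UTC ≤ query < 2023-04-21 12:39 UTC
6·60 + 53 - 390 = 23 min
23 = 0·1440 + 23; 23 = 0·60 + 23 → 00:23, same day
→ 2023-04-21 00:23 HBB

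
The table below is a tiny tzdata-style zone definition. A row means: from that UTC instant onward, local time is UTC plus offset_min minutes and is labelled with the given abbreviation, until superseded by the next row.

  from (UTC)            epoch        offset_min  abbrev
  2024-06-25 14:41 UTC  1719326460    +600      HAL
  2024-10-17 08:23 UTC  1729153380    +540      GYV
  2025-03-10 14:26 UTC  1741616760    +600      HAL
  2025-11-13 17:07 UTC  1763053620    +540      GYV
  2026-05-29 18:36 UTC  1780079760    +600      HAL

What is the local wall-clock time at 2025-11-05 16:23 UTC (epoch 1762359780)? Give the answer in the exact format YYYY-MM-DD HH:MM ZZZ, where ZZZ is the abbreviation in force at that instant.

2025-11-06 02:23 HAL

Query: 2025-11-05 16:23 UTC
Rule 3/5 (HAL, +10:00): 2025-03-10 14:26 UTC ≤ query < 2025-11-13 17:07 UTC
16·60 + 23 + 600 = 1583 min
1583 = 1·1440 + 143; 143 = 2·60 + 23 → 02:23, 2025-11-05 + 1 day = 2025-11-06
→ 2025-11-06 02:23 HAL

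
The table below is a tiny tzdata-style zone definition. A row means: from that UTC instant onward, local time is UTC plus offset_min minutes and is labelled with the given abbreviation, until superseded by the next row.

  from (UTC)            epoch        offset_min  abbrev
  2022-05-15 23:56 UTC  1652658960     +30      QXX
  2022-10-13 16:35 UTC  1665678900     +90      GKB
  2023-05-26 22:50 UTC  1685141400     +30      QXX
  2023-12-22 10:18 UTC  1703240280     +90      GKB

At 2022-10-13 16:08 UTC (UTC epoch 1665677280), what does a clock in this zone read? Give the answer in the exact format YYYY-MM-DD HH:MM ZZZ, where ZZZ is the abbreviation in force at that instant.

2022-10-13 16:38 QXX

Query: 2022-10-13 16:08 UTC
Rule 1/4 (QXX, +00:30): 2022-05-15 23:56 UTC ≤ query < 2022-10-13 16:35 UTC
16·60 + 8 + 30 = 998 min
998 = 0·1440 + 998; 998 = 16·60 + 38 → 16:38, same day
→ 2022-10-13 16:38 QXX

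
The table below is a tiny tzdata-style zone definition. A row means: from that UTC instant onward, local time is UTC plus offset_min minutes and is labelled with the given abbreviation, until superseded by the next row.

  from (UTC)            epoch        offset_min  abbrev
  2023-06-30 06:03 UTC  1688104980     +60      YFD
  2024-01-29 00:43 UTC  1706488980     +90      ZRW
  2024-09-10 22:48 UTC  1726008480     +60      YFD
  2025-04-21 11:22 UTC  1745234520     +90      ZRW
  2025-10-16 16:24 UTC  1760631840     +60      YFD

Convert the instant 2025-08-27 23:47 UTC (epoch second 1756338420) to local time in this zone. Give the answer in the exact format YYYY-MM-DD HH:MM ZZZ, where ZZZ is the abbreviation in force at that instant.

2025-08-28 01:17 ZRW

Query: 2025-08-27 23:47 UTC
Rule 4/5 (ZRW, +01:30): 2025-04-21 11:22 UTC ≤ query < 2025-10-16 16:24 UTC
23·60 + 47 + 90 = 1517 min
1517 = 1·1440 + 77; 77 = 1·60 + 17 → 01:17, 2025-08-27 + 1 day = 2025-08-28
→ 2025-08-28 01:17 ZRW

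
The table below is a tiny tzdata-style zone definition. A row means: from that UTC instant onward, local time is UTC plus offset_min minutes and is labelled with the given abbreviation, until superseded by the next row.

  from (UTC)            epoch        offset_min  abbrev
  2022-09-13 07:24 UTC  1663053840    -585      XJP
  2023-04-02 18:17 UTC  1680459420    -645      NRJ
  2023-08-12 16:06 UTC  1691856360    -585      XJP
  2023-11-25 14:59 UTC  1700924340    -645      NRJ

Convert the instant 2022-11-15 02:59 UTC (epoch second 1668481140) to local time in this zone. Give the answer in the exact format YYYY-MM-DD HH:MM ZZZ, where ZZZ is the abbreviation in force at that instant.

Query: 2022-11-15 02:59 UTC
Rule 1/4 (XJP, -09:45): 2022-09-13 07:24 UTC ≤ query < 2023-04-02 18:17 UTC
2·60 + 59 - 585 = -406 min
-406 = -1·1440 + 1034; 1034 = 17·60 + 14 → 17:14, 2022-11-15 - 1 day = 2022-11-14
→ 2022-11-14 17:14 XJP

2022-11-14 17:14 XJP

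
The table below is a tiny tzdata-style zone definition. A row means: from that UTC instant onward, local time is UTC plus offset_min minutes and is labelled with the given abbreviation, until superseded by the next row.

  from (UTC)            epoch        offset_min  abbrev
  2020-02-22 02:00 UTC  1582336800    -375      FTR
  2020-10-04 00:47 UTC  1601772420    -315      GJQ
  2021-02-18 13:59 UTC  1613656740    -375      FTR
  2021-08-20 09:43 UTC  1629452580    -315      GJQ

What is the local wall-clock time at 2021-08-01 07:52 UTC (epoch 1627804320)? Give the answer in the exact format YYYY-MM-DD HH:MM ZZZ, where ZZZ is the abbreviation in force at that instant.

2021-08-01 01:37 FTR

Query: 2021-08-01 07:52 UTC
Rule 3/4 (FTR, -06:15): 2021-02-18 13:59 UTC ≤ query < 2021-08-20 09:43 UTC
7·60 + 52 - 375 = 97 min
97 = 0·1440 + 97; 97 = 1·60 + 37 → 01:37, same day
→ 2021-08-01 01:37 FTR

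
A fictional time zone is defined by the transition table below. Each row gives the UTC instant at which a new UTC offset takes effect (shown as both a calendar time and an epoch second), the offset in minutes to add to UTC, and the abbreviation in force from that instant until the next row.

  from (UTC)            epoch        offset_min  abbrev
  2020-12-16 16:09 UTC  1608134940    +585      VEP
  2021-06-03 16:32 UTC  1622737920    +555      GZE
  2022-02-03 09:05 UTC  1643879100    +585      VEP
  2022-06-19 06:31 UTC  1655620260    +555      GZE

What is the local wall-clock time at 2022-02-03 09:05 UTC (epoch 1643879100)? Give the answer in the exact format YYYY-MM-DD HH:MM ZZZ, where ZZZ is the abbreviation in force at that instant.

2022-02-03 18:50 VEP

Query: 2022-02-03 09:05 UTC
Rule 3/4 (VEP, +09:45): 2022-02-03 09:05 UTC ≤ query < 2022-06-19 06:31 UTC
9·60 + 5 + 585 = 1130 min
1130 = 0·1440 + 1130; 1130 = 18·60 + 50 → 18:50, same day
→ 2022-02-03 18:50 VEP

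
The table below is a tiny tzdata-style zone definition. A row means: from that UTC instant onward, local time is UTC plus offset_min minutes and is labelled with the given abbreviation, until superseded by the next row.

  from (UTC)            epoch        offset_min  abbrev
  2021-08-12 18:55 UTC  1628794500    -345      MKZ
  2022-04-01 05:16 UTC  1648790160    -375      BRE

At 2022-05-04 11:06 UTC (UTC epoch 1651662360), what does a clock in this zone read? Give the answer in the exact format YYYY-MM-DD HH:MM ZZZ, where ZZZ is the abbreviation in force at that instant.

2022-05-04 04:51 BRE

Query: 2022-05-04 11:06 UTC
Rule 2/2 (BRE, -06:15): 2022-04-01 05:16 UTC ≤ query < +∞
11·60 + 6 - 375 = 291 min
291 = 0·1440 + 291; 291 = 4·60 + 51 → 04:51, same day
→ 2022-05-04 04:51 BRE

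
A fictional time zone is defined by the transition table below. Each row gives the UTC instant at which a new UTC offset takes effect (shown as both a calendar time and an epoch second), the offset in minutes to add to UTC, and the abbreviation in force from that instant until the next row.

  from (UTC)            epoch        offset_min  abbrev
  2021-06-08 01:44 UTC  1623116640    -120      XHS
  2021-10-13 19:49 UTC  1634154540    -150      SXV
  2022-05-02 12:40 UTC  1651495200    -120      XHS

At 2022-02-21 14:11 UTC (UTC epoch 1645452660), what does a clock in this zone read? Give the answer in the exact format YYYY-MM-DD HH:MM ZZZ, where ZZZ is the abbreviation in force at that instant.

2022-02-21 11:41 SXV

Query: 2022-02-21 14:11 UTC
Rule 2/3 (SXV, -02:30): 2021-10-13 19:49 UTC ≤ query < 2022-05-02 12:40 UTC
14·60 + 11 - 150 = 701 min
701 = 0·1440 + 701; 701 = 11·60 + 41 → 11:41, same day
→ 2022-02-21 11:41 SXV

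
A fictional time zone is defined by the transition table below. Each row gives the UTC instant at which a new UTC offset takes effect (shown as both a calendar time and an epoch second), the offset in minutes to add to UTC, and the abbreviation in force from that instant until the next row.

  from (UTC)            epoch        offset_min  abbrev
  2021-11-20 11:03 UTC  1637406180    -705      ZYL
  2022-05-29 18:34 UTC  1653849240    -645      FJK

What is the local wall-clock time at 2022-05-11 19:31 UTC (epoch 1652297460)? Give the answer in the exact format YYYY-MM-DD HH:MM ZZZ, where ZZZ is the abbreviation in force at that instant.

Query: 2022-05-11 19:31 UTC
Rule 1/2 (ZYL, -11:45): 2021-11-20 11:03 UTC ≤ query < 2022-05-29 18:34 UTC
19·60 + 31 - 705 = 466 min
466 = 0·1440 + 466; 466 = 7·60 + 46 → 07:46, same day
→ 2022-05-11 07:46 ZYL

2022-05-11 07:46 ZYL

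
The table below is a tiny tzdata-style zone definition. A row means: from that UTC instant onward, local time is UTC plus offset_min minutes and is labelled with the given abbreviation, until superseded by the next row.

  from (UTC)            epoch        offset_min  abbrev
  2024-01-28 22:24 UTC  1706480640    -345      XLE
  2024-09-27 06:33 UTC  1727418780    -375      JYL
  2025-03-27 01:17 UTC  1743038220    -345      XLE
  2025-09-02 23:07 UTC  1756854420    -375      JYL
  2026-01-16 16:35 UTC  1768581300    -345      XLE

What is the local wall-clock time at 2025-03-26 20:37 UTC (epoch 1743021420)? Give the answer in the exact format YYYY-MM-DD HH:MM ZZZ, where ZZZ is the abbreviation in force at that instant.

Query: 2025-03-26 20:37 UTC
Rule 2/5 (JYL, -06:15): 2024-09-27 06:33 UTC ≤ query < 2025-03-27 01:17 UTC
20·60 + 37 - 375 = 862 min
862 = 0·1440 + 862; 862 = 14·60 + 22 → 14:22, same day
→ 2025-03-26 14:22 JYL

2025-03-26 14:22 JYL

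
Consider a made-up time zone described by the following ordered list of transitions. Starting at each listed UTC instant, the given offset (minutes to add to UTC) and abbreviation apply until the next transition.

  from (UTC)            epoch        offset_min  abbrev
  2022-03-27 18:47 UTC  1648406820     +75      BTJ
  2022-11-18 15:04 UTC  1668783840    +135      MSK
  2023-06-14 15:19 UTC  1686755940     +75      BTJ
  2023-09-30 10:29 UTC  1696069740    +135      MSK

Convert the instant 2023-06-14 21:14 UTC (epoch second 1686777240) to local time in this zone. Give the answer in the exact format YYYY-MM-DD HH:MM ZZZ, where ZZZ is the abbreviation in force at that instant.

Query: 2023-06-14 21:14 UTC
Rule 3/4 (BTJ, +01:15): 2023-06-14 15:19 UTC ≤ query < 2023-09-30 10:29 UTC
21·60 + 14 + 75 = 1349 min
1349 = 0·1440 + 1349; 1349 = 22·60 + 29 → 22:29, same day
→ 2023-06-14 22:29 BTJ

2023-06-14 22:29 BTJ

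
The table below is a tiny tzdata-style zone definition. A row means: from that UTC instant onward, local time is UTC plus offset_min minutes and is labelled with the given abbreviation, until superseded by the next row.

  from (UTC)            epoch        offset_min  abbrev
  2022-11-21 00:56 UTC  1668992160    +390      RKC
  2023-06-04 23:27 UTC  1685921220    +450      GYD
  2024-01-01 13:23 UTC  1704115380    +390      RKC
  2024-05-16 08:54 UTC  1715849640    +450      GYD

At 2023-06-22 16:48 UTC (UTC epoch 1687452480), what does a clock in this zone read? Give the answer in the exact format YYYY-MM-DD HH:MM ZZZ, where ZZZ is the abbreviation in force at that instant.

2023-06-23 00:18 GYD

Query: 2023-06-22 16:48 UTC
Rule 2/4 (GYD, +07:30): 2023-06-04 23:27 UTC ≤ query < 2024-01-01 13:23 UTC
16·60 + 48 + 450 = 1458 min
1458 = 1·1440 + 18; 18 = 0·60 + 18 → 00:18, 2023-06-22 + 1 day = 2023-06-23
→ 2023-06-23 00:18 GYD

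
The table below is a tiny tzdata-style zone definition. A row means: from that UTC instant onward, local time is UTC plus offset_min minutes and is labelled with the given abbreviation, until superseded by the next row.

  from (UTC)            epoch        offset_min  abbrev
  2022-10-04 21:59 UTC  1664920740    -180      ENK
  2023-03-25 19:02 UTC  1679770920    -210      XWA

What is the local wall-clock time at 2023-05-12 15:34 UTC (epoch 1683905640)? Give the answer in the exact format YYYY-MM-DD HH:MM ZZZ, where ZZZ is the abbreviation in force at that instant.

2023-05-12 12:04 XWA

Query: 2023-05-12 15:34 UTC
Rule 2/2 (XWA, -03:30): 2023-03-25 19:02 UTC ≤ query < +∞
15·60 + 34 - 210 = 724 min
724 = 0·1440 + 724; 724 = 12·60 + 4 → 12:04, same day
→ 2023-05-12 12:04 XWA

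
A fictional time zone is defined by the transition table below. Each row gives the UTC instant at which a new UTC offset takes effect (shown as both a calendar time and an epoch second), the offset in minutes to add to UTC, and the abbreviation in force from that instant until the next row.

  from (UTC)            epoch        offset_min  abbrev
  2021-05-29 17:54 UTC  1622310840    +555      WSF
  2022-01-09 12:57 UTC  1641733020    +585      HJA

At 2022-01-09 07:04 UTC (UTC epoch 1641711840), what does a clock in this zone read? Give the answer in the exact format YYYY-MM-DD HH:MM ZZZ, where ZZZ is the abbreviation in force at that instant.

Query: 2022-01-09 07:04 UTC
Rule 1/2 (WSF, +09:15): 2021-05-29 17:54 UTC ≤ query < 2022-01-09 12:57 UTC
7·60 + 4 + 555 = 979 min
979 = 0·1440 + 979; 979 = 16·60 + 19 → 16:19, same day
→ 2022-01-09 16:19 WSF

2022-01-09 16:19 WSF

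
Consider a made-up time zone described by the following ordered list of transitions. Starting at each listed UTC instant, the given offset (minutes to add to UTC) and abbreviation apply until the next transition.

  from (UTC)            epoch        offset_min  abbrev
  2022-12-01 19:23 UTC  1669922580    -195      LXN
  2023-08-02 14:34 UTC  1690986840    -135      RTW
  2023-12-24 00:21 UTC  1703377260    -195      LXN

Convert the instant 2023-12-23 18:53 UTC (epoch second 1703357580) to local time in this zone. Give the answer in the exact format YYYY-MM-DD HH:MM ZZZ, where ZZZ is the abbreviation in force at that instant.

2023-12-23 16:38 RTW

Query: 2023-12-23 18:53 UTC
Rule 2/3 (RTW, -02:15): 2023-08-02 14:34 UTC ≤ query < 2023-12-24 00:21 UTC
18·60 + 53 - 135 = 998 min
998 = 0·1440 + 998; 998 = 16·60 + 38 → 16:38, same day
→ 2023-12-23 16:38 RTW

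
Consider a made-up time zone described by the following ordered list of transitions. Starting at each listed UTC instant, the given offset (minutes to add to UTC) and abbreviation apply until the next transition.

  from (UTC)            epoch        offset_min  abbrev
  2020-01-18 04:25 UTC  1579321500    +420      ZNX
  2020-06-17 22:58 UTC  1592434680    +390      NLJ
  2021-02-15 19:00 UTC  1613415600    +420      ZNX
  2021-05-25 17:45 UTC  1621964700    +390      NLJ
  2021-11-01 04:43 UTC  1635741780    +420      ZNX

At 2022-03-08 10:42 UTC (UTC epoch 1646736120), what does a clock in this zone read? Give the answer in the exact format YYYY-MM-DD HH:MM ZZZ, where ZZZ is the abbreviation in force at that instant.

2022-03-08 17:42 ZNX

Query: 2022-03-08 10:42 UTC
Rule 5/5 (ZNX, +07:00): 2021-11-01 04:43 UTC ≤ query < +∞
10·60 + 42 + 420 = 1062 min
1062 = 0·1440 + 1062; 1062 = 17·60 + 42 → 17:42, same day
→ 2022-03-08 17:42 ZNX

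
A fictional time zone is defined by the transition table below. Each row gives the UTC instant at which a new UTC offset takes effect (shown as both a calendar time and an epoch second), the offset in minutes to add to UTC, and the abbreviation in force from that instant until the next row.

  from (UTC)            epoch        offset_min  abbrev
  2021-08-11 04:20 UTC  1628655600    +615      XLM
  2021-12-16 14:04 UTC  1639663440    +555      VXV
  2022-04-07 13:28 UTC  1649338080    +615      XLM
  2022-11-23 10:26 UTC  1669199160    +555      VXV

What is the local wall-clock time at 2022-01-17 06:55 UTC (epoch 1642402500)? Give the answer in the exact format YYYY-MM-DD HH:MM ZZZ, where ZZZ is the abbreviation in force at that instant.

2022-01-17 16:10 VXV

Query: 2022-01-17 06:55 UTC
Rule 2/4 (VXV, +09:15): 2021-12-16 14:04 UTC ≤ query < 2022-04-07 13:28 UTC
6·60 + 55 + 555 = 970 min
970 = 0·1440 + 970; 970 = 16·60 + 10 → 16:10, same day
→ 2022-01-17 16:10 VXV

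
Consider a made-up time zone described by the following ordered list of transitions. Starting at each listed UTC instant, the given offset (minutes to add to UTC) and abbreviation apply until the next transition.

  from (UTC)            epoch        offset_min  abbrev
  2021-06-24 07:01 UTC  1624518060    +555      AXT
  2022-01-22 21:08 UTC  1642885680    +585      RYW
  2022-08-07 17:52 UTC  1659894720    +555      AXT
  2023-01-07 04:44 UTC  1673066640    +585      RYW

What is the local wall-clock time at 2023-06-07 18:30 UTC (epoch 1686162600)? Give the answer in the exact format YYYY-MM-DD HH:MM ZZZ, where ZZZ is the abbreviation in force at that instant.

2023-06-08 04:15 RYW

Query: 2023-06-07 18:30 UTC
Rule 4/4 (RYW, +09:45): 2023-01-07 04:44 UTC ≤ query < +∞
18·60 + 30 + 585 = 1695 min
1695 = 1·1440 + 255; 255 = 4·60 + 15 → 04:15, 2023-06-07 + 1 day = 2023-06-08
→ 2023-06-08 04:15 RYW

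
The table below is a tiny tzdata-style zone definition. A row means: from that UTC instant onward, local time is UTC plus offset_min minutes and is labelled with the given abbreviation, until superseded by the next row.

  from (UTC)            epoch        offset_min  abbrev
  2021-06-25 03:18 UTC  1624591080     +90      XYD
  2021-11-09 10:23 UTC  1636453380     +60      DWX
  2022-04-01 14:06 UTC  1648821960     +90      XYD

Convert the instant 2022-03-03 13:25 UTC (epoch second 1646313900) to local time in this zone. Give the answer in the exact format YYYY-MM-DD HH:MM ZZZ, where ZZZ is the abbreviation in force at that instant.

Query: 2022-03-03 13:25 UTC
Rule 2/3 (DWX, +01:00): 2021-11-09 10:23 UTC ≤ query < 2022-04-01 14:06 UTC
13·60 + 25 + 60 = 865 min
865 = 0·1440 + 865; 865 = 14·60 + 25 → 14:25, same day
→ 2022-03-03 14:25 DWX

2022-03-03 14:25 DWX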